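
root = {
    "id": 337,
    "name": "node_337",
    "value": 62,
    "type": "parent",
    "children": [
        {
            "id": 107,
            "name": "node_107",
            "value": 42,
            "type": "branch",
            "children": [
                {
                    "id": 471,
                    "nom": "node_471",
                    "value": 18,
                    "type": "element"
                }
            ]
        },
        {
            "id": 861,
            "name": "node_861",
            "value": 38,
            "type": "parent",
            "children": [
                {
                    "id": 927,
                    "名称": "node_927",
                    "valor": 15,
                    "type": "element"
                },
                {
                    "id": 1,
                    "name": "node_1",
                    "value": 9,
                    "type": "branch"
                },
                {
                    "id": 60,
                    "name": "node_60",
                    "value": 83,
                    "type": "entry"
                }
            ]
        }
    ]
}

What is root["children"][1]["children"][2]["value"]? 83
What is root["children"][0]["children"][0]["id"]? 471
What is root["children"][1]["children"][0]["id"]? 927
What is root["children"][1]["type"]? "parent"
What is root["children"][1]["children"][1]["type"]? "branch"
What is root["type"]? "parent"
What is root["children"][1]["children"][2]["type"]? "entry"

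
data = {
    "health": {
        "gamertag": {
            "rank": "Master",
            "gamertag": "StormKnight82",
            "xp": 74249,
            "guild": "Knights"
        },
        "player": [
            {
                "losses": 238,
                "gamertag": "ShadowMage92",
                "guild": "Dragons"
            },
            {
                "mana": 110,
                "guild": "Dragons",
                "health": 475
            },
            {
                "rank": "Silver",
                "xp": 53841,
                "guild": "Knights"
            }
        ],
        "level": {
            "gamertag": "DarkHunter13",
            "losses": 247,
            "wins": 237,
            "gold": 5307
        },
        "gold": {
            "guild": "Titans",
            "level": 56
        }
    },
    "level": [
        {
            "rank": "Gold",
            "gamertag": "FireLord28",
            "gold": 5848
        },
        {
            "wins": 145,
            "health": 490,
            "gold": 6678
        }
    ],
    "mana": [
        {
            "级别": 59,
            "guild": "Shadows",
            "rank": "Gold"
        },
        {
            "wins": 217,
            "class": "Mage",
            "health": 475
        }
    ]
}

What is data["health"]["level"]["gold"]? 5307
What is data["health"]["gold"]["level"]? 56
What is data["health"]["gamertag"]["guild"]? "Knights"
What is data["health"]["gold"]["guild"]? "Titans"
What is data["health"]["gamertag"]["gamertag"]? "StormKnight82"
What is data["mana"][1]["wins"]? 217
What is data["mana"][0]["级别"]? 59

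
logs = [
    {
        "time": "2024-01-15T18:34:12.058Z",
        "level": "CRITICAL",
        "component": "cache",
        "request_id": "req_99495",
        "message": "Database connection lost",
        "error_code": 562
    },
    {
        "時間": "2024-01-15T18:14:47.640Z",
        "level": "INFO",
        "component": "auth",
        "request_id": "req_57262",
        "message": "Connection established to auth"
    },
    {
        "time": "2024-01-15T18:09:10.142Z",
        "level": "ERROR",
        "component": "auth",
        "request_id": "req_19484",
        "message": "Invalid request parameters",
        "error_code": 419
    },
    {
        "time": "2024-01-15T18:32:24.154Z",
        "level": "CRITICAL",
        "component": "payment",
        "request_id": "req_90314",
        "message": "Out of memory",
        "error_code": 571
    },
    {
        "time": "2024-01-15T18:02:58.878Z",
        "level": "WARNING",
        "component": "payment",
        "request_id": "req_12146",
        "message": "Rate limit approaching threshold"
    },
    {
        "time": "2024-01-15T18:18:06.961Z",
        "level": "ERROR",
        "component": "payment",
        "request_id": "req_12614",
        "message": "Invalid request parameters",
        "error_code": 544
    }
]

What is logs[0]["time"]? "2024-01-15T18:34:12.058Z"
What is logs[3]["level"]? "CRITICAL"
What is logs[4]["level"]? "WARNING"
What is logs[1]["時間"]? "2024-01-15T18:14:47.640Z"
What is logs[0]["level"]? "CRITICAL"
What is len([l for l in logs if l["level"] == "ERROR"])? 2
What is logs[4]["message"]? "Rate limit approaching threshold"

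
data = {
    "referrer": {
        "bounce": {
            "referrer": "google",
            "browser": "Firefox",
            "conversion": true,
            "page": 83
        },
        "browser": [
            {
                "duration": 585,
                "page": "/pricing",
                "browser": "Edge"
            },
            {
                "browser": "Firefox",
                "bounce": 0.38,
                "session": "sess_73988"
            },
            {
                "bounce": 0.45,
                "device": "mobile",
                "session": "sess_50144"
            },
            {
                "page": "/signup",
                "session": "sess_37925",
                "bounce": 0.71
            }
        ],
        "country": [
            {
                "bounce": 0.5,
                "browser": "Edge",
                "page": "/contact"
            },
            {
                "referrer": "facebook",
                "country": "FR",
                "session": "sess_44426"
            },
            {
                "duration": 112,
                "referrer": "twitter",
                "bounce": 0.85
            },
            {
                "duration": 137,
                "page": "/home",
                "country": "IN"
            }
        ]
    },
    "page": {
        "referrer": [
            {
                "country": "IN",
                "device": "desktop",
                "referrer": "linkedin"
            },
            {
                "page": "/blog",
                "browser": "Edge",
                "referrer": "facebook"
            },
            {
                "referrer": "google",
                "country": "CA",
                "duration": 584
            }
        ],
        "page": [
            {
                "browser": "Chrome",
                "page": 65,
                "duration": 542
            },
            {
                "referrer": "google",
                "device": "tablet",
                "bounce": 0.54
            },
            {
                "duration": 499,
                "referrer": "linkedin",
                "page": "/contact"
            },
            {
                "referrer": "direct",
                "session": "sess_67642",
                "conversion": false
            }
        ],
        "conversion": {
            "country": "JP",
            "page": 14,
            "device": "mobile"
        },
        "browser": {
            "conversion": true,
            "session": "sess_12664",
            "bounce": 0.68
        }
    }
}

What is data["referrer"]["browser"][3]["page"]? "/signup"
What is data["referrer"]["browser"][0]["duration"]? 585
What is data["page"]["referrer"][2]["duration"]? 584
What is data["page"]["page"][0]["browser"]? "Chrome"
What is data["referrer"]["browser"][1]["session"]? "sess_73988"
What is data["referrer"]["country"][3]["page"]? "/home"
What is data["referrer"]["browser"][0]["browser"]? "Edge"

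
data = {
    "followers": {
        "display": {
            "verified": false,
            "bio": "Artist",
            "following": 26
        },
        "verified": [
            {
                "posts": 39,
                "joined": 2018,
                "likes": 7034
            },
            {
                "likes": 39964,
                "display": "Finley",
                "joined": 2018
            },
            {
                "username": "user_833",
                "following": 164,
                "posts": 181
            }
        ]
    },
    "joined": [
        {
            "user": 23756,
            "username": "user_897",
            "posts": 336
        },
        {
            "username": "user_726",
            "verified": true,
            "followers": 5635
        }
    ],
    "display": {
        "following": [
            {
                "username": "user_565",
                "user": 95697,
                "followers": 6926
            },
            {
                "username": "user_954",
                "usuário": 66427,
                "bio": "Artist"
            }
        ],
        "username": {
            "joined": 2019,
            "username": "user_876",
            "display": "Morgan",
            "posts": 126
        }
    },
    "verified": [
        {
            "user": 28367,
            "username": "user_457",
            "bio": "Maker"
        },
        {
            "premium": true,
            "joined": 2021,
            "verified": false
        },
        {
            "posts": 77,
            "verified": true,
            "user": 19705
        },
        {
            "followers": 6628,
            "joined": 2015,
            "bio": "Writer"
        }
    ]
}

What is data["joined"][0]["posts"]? 336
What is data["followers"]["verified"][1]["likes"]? 39964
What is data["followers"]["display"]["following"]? 26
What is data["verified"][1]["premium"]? True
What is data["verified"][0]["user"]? 28367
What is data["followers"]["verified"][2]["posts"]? 181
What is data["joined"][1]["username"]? "user_726"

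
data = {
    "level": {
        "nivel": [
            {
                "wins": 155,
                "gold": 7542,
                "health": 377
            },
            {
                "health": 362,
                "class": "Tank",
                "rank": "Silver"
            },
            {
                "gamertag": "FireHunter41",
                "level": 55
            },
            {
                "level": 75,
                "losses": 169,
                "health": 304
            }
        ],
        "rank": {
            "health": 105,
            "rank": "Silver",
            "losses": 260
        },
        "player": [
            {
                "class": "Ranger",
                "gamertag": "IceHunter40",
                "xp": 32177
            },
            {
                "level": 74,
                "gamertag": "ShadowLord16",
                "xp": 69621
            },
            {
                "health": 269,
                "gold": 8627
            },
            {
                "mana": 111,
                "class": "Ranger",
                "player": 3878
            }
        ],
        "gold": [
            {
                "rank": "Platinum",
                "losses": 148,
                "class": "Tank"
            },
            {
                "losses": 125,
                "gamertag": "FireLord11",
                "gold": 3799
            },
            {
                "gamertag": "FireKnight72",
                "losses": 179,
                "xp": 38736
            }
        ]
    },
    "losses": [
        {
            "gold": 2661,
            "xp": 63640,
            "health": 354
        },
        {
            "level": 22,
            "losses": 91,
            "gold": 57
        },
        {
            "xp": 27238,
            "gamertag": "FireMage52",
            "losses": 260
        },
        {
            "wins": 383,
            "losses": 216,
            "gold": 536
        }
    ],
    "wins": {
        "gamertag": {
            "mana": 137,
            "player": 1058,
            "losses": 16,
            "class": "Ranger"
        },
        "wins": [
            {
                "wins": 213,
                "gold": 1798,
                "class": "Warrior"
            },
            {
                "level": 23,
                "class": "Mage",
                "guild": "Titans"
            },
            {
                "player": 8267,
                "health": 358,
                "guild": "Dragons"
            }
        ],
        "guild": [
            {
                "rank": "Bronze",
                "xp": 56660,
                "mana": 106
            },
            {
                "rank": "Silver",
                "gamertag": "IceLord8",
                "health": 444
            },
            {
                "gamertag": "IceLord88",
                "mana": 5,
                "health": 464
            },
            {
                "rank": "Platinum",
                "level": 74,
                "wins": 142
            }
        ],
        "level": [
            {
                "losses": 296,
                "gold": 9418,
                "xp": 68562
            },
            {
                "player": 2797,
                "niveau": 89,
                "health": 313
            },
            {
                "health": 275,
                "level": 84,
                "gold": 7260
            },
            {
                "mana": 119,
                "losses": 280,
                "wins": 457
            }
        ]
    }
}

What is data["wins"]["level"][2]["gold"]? 7260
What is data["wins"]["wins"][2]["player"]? 8267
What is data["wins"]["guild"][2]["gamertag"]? "IceLord88"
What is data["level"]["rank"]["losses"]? 260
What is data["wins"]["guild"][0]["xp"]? 56660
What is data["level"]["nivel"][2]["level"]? 55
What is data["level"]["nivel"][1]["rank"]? "Silver"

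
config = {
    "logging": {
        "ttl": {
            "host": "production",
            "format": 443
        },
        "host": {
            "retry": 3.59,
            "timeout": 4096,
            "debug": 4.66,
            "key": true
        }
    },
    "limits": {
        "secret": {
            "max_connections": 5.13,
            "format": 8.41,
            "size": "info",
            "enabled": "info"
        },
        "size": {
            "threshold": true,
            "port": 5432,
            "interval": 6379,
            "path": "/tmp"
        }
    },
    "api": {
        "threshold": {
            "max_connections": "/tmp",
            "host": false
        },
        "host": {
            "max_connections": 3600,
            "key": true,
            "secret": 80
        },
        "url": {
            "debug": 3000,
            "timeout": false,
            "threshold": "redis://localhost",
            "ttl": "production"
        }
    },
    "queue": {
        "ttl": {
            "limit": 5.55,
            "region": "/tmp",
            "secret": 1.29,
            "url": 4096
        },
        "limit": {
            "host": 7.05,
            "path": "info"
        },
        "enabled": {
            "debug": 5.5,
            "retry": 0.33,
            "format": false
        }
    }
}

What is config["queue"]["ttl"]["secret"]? 1.29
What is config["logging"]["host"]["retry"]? 3.59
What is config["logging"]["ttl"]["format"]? 443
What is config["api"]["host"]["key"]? True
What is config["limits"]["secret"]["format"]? 8.41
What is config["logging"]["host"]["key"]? True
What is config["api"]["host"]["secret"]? 80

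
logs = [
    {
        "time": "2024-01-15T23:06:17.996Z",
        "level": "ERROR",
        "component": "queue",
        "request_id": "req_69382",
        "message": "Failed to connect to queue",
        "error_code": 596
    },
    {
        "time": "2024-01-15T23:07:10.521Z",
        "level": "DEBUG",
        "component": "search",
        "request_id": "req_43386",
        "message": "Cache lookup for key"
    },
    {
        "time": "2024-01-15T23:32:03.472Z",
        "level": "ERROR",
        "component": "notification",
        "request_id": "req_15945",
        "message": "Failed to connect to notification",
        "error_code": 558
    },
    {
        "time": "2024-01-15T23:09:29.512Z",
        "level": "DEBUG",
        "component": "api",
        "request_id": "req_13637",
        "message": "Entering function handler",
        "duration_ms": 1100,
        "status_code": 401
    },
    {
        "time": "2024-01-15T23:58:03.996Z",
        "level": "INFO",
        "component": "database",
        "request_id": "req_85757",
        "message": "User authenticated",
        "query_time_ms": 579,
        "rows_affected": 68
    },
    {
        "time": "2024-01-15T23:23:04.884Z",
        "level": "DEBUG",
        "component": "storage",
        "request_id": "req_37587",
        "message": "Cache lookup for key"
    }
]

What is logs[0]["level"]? "ERROR"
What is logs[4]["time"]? "2024-01-15T23:58:03.996Z"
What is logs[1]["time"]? "2024-01-15T23:07:10.521Z"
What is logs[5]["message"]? "Cache lookup for key"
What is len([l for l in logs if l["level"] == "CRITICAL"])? 0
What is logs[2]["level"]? "ERROR"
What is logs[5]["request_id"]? "req_37587"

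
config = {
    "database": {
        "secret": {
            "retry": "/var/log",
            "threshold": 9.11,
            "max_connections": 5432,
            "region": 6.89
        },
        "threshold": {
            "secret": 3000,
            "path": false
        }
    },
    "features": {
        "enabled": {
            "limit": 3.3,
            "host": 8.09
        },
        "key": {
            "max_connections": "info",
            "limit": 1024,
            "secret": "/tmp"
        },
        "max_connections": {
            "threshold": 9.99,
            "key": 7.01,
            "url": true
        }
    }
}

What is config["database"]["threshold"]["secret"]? 3000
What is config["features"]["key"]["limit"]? 1024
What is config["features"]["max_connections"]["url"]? True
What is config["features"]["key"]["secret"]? "/tmp"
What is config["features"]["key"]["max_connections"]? "info"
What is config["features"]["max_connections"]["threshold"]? 9.99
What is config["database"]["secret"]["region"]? 6.89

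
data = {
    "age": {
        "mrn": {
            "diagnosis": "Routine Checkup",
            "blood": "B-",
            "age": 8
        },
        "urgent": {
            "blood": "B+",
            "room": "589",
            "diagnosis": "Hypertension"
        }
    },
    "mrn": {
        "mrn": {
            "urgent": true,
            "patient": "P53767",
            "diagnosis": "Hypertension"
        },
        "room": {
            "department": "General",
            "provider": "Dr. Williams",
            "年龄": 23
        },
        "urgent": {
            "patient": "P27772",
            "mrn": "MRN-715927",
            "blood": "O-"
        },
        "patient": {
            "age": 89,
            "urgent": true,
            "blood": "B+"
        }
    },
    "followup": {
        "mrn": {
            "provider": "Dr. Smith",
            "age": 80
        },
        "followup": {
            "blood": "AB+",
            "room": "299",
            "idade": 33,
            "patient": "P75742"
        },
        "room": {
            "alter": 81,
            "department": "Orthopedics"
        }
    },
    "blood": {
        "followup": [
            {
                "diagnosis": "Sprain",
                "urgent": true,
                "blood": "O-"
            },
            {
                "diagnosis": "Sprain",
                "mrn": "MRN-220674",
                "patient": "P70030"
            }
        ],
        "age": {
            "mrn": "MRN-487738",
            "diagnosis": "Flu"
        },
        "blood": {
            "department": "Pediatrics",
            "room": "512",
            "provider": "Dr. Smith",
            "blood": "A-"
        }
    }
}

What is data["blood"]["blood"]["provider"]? "Dr. Smith"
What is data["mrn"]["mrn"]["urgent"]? True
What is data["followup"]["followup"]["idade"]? 33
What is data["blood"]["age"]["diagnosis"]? "Flu"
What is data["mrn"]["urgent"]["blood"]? "O-"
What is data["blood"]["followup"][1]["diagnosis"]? "Sprain"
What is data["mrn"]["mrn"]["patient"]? "P53767"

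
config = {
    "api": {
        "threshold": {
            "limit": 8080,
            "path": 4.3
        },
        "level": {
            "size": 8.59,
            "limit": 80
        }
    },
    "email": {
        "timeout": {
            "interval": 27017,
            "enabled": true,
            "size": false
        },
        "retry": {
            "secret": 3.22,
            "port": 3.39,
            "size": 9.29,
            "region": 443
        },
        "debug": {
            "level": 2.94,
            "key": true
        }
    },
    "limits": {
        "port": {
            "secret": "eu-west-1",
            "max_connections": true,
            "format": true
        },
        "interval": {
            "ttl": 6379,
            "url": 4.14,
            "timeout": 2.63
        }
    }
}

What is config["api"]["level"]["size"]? 8.59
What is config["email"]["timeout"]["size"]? False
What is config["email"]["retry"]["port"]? 3.39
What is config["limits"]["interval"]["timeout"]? 2.63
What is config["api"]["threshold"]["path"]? 4.3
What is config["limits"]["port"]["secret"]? "eu-west-1"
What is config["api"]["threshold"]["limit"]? 8080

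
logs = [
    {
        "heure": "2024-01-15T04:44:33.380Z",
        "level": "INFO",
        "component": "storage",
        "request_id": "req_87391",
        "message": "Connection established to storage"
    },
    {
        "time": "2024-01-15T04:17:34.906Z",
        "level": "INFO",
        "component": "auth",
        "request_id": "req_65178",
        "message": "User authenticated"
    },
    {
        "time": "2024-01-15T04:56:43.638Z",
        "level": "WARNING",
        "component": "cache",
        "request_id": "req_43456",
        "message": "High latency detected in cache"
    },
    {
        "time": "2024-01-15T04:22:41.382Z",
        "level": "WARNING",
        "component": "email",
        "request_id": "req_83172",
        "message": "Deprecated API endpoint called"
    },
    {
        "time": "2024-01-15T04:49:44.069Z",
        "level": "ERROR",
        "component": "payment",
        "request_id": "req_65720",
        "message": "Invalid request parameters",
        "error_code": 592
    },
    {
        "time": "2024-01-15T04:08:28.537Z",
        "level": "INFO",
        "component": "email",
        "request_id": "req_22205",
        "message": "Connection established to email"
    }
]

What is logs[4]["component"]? "payment"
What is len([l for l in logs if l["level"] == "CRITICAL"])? 0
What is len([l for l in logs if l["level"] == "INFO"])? 3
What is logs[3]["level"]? "WARNING"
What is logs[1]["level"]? "INFO"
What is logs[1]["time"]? "2024-01-15T04:17:34.906Z"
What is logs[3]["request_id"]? "req_83172"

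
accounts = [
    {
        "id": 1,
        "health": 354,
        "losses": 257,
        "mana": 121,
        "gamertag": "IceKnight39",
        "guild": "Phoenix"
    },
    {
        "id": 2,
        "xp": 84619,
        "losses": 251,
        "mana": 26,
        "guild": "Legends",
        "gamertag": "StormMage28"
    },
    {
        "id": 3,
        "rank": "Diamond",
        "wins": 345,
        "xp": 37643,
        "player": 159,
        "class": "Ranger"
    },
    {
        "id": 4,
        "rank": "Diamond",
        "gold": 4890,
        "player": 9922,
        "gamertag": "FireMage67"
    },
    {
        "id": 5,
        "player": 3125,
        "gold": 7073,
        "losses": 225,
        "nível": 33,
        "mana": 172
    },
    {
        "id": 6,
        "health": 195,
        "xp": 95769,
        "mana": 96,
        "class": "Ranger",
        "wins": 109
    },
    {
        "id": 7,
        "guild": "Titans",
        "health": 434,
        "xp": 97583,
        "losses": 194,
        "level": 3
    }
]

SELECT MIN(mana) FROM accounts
26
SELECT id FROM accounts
[1, 2, 3, 4, 5, 6, 7]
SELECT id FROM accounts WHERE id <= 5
[1, 2, 3, 4, 5]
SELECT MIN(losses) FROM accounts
194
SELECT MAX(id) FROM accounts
7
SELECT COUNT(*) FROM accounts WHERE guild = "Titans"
1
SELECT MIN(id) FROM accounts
1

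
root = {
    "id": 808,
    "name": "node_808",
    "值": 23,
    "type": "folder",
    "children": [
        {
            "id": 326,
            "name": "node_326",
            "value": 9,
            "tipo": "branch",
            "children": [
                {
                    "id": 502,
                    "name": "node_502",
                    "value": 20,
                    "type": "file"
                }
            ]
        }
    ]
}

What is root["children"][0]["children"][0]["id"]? 502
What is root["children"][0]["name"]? "node_326"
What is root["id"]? 808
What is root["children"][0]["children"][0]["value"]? 20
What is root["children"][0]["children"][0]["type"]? "file"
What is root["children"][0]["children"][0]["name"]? "node_502"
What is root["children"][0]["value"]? 9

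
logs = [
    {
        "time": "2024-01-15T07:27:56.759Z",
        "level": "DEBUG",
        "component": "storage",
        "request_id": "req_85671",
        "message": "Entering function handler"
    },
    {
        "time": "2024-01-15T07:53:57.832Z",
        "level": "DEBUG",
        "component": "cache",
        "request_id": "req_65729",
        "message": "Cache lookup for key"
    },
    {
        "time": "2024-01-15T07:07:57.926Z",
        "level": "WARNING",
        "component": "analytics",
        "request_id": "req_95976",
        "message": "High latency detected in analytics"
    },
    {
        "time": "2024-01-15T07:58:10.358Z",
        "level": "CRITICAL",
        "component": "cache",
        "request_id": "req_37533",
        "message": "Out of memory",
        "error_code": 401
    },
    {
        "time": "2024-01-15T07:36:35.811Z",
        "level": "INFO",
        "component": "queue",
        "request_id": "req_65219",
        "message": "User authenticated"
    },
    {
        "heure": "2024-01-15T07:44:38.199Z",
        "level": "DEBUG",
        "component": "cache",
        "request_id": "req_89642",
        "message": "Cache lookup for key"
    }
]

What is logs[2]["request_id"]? "req_95976"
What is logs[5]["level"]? "DEBUG"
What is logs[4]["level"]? "INFO"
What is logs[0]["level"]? "DEBUG"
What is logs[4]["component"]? "queue"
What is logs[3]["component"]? "cache"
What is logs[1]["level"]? "DEBUG"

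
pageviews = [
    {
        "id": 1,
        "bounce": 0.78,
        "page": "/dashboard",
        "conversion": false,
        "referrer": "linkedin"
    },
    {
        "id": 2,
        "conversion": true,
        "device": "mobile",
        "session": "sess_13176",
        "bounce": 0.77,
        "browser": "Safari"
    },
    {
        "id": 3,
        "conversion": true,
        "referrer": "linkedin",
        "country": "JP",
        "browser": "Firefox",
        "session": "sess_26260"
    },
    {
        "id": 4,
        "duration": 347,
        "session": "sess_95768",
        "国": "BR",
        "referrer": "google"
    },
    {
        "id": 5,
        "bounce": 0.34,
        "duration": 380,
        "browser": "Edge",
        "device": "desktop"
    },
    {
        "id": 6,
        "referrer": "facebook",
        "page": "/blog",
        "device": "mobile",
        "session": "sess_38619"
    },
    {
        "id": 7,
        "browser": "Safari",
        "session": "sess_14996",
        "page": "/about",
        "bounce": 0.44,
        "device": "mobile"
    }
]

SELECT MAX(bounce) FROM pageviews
0.78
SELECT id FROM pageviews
[1, 2, 3, 4, 5, 6, 7]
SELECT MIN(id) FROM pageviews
1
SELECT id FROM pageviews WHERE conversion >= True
[2, 3]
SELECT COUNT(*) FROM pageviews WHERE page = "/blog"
1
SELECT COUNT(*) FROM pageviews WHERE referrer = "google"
1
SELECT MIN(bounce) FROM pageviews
0.34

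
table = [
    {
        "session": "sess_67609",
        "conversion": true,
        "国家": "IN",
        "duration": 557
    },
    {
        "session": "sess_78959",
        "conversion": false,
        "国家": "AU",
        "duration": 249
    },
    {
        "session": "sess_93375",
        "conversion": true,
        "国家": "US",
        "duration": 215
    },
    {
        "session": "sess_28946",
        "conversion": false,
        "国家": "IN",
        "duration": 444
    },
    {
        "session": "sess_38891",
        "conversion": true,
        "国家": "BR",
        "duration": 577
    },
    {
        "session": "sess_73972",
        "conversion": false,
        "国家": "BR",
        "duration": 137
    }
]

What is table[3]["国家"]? "IN"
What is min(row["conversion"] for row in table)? False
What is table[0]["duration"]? 557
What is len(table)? 6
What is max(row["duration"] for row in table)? 577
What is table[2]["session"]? "sess_93375"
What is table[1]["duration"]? 249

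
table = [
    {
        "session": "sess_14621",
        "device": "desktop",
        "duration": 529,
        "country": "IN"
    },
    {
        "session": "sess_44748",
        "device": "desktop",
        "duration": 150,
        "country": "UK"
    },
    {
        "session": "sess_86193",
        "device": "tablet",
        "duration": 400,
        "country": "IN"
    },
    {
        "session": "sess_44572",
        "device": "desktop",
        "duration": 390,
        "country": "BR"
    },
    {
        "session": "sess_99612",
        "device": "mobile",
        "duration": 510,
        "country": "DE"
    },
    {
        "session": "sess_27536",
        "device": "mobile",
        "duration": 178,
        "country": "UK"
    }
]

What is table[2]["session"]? "sess_86193"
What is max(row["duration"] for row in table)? 529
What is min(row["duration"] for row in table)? 150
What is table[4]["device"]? "mobile"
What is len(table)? 6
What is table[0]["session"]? "sess_14621"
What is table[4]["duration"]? 510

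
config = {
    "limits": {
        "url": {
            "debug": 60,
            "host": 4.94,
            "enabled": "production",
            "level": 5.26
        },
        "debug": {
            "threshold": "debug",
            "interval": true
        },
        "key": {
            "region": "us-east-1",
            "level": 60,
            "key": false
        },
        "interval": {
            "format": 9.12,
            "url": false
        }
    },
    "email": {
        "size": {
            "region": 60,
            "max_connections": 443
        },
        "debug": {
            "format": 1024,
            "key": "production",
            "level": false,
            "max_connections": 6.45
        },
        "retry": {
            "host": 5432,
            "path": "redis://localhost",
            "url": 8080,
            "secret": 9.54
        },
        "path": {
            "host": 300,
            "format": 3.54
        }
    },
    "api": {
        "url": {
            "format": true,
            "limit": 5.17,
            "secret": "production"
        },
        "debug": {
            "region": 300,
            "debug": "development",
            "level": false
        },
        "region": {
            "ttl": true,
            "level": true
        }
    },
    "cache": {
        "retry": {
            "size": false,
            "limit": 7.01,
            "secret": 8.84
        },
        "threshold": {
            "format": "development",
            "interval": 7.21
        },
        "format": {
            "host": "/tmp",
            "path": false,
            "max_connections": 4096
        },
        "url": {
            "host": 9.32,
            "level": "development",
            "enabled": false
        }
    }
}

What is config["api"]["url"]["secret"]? "production"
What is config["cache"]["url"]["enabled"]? False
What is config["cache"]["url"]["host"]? 9.32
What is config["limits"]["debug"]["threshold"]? "debug"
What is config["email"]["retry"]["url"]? 8080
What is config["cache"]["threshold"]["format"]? "development"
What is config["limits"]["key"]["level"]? 60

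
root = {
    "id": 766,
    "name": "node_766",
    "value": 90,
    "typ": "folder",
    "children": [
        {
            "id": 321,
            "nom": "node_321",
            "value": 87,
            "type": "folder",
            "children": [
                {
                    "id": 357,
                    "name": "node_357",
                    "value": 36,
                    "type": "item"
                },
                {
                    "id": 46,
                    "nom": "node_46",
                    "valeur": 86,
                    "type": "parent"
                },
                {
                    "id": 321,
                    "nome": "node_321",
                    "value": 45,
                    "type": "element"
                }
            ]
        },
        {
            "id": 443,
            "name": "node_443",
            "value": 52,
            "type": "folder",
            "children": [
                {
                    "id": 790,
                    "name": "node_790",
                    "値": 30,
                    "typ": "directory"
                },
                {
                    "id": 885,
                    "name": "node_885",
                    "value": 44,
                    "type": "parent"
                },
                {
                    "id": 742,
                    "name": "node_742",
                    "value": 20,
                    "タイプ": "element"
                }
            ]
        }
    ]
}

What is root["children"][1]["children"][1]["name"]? "node_885"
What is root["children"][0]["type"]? "folder"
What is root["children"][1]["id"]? 443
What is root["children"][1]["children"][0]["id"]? 790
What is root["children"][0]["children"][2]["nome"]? "node_321"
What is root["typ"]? "folder"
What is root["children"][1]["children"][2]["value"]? 20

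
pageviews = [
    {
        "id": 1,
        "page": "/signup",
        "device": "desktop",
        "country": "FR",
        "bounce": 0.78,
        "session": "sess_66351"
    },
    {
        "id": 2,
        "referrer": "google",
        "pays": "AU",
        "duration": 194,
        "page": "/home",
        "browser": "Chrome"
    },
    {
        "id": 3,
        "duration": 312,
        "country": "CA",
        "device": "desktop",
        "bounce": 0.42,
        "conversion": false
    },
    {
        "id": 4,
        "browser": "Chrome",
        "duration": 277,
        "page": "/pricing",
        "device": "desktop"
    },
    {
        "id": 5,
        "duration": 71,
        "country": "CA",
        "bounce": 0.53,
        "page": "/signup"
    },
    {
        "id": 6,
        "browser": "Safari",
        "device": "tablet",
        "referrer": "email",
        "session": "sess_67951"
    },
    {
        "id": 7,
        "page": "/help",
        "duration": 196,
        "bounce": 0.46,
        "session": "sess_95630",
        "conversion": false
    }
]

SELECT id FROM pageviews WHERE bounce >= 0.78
[1]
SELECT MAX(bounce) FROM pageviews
0.78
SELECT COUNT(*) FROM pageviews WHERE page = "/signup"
2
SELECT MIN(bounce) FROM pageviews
0.42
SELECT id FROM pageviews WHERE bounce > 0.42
[1, 5, 7]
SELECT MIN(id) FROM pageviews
1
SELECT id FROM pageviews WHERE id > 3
[4, 5, 6, 7]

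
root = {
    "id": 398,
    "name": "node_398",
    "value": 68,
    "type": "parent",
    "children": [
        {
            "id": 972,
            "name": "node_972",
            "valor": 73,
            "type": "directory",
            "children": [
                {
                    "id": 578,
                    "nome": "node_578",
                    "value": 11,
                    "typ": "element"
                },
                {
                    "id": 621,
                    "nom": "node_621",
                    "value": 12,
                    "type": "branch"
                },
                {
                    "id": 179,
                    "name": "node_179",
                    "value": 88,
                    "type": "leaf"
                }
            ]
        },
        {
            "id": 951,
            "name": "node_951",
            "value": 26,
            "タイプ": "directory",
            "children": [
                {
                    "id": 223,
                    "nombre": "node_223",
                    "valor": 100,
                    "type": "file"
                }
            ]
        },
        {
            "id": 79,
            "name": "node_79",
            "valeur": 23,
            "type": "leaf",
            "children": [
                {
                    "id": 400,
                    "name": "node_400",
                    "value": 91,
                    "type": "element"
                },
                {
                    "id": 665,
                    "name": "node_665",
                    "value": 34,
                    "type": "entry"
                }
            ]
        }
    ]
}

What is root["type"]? "parent"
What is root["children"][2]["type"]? "leaf"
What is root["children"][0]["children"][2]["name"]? "node_179"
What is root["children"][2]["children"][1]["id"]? 665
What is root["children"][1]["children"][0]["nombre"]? "node_223"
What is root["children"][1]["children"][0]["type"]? "file"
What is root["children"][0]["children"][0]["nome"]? "node_578"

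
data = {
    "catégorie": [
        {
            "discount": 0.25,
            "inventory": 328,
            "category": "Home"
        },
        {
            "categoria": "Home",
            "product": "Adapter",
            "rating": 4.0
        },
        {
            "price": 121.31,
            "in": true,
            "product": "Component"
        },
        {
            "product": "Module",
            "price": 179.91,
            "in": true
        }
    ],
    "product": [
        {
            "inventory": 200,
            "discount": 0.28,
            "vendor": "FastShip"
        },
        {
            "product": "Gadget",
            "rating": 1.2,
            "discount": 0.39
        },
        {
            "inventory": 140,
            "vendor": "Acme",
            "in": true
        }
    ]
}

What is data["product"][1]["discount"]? 0.39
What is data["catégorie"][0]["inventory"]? 328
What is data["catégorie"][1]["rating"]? 4.0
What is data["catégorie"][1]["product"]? "Adapter"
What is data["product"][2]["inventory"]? 140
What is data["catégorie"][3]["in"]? True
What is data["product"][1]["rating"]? 1.2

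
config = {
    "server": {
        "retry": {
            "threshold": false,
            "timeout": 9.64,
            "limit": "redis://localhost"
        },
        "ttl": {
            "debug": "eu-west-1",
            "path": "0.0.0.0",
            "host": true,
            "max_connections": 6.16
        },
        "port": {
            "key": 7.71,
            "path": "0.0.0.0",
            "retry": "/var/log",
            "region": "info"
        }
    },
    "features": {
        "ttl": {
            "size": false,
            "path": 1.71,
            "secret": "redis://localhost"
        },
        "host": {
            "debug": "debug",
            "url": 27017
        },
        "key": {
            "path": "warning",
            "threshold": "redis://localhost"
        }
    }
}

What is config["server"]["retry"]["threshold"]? False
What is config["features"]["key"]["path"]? "warning"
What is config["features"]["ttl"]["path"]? 1.71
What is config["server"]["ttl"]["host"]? True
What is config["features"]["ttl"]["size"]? False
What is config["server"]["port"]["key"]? 7.71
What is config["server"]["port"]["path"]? "0.0.0.0"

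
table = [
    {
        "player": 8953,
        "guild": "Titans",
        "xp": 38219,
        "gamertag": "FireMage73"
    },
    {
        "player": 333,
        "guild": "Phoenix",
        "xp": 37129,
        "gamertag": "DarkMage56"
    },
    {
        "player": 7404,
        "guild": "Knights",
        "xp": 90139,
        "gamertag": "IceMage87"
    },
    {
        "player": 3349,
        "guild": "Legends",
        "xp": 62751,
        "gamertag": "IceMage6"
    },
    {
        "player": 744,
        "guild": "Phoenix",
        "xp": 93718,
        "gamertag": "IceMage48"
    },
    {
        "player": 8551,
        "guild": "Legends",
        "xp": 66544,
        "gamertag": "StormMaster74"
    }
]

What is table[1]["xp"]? 37129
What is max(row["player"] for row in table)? 8953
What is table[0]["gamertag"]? "FireMage73"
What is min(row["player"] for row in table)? 333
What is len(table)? 6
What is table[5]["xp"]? 66544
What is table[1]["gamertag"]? "DarkMage56"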